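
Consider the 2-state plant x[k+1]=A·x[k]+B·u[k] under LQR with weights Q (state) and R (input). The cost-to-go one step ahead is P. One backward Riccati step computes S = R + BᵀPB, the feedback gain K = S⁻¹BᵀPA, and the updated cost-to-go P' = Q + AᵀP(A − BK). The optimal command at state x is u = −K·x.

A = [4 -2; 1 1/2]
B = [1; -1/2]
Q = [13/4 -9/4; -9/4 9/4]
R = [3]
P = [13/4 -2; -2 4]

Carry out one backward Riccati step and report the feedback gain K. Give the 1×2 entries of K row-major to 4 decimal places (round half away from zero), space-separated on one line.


BᵀP = [4.2500 -4.0000]
S = R + BᵀPB = [3] + [6.2500] = [9.2500]
BᵀPA = [13.0000 -10.5000]
K = S⁻¹·BᵀPA = [1.4054 -1.1351]
A−BK = [2.5946 -0.8649; 1.7027 -0.0676]
AᵀP(A−BK) = [21.7297 -9.2432; -9.2432 6.0811]
P' = Q + AᵀP(A−BK) = [24.9797 -11.4932; -11.4932 8.3311]
tr(P') = 33.3108

1.4054 -1.1351


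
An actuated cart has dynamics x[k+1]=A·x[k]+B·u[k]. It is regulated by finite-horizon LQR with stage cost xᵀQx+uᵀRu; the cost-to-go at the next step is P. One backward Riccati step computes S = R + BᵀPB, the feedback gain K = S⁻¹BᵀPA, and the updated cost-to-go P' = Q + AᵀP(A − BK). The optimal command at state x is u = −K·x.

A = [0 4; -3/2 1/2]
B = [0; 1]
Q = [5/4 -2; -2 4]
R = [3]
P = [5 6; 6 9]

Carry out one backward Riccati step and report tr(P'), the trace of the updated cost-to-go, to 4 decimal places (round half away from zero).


48.8750

BᵀP = [6.0000 9.0000]
S = R + BᵀPB = [3] + [9.0000] = [12.0000]
BᵀPA = [-13.5000 28.5000]
K = S⁻¹·BᵀPA = [-1.1250 2.3750]
A−BK = [0.0000 4.0000; -0.3750 -1.8750]
AᵀP(A−BK) = [5.0625 -10.6875; -10.6875 38.5625]
P' = Q + AᵀP(A−BK) = [6.3125 -12.6875; -12.6875 42.5625]
tr(P') = 48.8750


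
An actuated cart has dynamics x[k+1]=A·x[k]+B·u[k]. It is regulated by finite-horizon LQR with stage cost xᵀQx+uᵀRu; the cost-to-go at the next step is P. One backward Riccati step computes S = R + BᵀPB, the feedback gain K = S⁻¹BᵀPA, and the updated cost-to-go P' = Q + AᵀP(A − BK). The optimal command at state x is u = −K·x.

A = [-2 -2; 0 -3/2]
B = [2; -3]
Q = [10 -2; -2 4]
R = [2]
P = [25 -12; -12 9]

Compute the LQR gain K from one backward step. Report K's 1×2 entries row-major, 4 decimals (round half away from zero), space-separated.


-0.5260 -0.2920

BᵀP = [86.0000 -51.0000]
S = R + BᵀPB = [2] + [325.0000] = [327.0000]
BᵀPA = [-172.0000 -95.5000]
K = S⁻¹·BᵀPA = [-0.5260 -0.2920]
A−BK = [-0.9480 -1.4159; -1.5780 -2.3761]
AᵀP(A−BK) = [9.5291 13.7676; 13.7676 20.3593]
P' = Q + AᵀP(A−BK) = [19.5291 11.7676; 11.7676 24.3593]
tr(P') = 43.8884


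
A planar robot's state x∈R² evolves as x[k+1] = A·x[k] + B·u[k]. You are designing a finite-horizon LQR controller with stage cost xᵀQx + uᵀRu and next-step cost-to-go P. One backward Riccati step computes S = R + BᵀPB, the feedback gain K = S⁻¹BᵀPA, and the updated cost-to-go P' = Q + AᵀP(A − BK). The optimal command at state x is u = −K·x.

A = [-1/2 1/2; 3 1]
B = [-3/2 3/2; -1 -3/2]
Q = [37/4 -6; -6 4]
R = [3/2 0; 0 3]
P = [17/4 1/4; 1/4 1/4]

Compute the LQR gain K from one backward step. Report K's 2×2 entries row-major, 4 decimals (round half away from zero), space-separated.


-0.1529 -0.3176 -0.3647 0.0118

BᵀP = [-6.6250 -0.6250; 6.0000 0.0000]
S = R + BᵀPB = [3/2 0; 0 3] + [10.5625 -9.0000; -9.0000 9.0000] = [12.0625 -9.0000; -9.0000 12.0000]
BᵀPA = [1.4375 -3.9375; -3.0000 3.0000]
K = S⁻¹·BᵀPA = [-0.1529 -0.3176; -0.3647 0.0118]
A−BK = [-0.1824 0.0059; 2.3000 0.7000]
AᵀP(A−BK) = [1.6882 0.4294; 0.4294 0.2765]
P' = Q + AᵀP(A−BK) = [10.9382 -5.5706; -5.5706 4.2765]
tr(P') = 15.2147


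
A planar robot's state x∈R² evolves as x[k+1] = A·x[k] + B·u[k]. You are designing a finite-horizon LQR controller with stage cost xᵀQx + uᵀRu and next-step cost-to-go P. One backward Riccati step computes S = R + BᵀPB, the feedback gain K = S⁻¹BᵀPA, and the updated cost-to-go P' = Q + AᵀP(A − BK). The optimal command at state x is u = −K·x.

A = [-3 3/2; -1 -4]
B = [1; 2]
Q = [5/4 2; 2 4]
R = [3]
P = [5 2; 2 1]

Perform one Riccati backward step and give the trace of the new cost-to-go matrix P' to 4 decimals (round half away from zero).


18.1375

BᵀP = [9.0000 4.0000]
S = R + BᵀPB = [3] + [17.0000] = [20.0000]
BᵀPA = [-31.0000 -2.5000]
K = S⁻¹·BᵀPA = [-1.5500 -0.1250]
A−BK = [-1.4500 1.6250; 2.1000 -3.7500]
AᵀP(A−BK) = [9.9500 -1.3750; -1.3750 2.9375]
P' = Q + AᵀP(A−BK) = [11.2000 0.6250; 0.6250 6.9375]
tr(P') = 18.1375


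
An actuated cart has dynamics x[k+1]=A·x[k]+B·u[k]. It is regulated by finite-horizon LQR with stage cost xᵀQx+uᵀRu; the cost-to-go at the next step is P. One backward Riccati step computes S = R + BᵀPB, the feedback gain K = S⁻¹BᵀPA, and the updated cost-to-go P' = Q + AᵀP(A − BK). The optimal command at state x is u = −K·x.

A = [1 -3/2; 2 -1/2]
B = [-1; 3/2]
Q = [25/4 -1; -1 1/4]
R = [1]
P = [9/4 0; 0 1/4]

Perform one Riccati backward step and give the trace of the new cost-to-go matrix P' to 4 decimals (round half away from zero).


11.6199

BᵀP = [-2.2500 0.3750]
S = R + BᵀPB = [1] + [2.8125] = [3.8125]
BᵀPA = [-1.5000 3.1875]
K = S⁻¹·BᵀPA = [-0.3934 0.8361]
A−BK = [0.6066 -0.6639; 2.5902 -1.7541]
AᵀP(A−BK) = [2.6598 -2.3709; -2.3709 2.4600]
P' = Q + AᵀP(A−BK) = [8.9098 -3.3709; -3.3709 2.7100]
tr(P') = 11.6199


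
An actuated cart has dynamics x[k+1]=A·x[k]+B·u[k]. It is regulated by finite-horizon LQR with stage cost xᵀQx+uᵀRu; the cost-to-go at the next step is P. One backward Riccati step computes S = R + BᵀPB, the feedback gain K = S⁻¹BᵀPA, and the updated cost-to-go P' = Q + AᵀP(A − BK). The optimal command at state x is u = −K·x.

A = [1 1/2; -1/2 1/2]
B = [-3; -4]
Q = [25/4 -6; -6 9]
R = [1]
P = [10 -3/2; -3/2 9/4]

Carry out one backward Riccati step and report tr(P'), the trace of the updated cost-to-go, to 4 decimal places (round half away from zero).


22.1951

BᵀP = [-24.0000 -4.5000]
S = R + BᵀPB = [1] + [90.0000] = [91.0000]
BᵀPA = [-21.7500 -14.2500]
K = S⁻¹·BᵀPA = [-0.2390 -0.1566]
A−BK = [0.2830 0.0302; -1.4560 -0.1264]
AᵀP(A−BK) = [6.8640 0.6566; 0.6566 0.0810]
P' = Q + AᵀP(A−BK) = [13.1140 -5.3434; -5.3434 9.0810]
tr(P') = 22.1951


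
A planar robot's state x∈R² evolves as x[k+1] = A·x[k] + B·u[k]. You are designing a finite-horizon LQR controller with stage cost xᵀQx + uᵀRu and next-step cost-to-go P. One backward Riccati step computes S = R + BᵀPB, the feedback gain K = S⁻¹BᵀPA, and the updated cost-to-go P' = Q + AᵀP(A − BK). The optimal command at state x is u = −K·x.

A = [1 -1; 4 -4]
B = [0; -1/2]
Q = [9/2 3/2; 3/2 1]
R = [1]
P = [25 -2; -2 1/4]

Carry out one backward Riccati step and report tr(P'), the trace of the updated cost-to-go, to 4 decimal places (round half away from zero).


BᵀP = [1.0000 -0.1250]
S = R + BᵀPB = [1] + [0.0625] = [1.0625]
BᵀPA = [0.5000 -0.5000]
K = S⁻¹·BᵀPA = [0.4706 -0.4706]
A−BK = [1.0000 -1.0000; 4.2353 -4.2353]
AᵀP(A−BK) = [12.7647 -12.7647; -12.7647 12.7647]
P' = Q + AᵀP(A−BK) = [17.2647 -11.2647; -11.2647 13.7647]
tr(P') = 31.0294

31.0294


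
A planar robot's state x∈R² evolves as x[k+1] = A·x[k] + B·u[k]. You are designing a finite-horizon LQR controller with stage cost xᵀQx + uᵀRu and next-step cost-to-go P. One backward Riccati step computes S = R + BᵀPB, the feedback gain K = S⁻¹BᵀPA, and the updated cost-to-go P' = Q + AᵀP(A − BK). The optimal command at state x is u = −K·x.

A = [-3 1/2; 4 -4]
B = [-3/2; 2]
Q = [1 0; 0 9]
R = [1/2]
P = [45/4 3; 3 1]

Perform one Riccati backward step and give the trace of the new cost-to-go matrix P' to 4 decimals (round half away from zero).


BᵀP = [-10.8750 -2.5000]
S = R + BᵀPB = [1/2] + [11.3125] = [11.8125]
BᵀPA = [22.6250 4.5625]
K = S⁻¹·BᵀPA = [1.9153 0.3862]
A−BK = [-0.1270 1.0794; 0.1693 -4.7725]
AᵀP(A−BK) = [1.9153 0.3862; 0.3862 5.0503]
P' = Q + AᵀP(A−BK) = [2.9153 0.3862; 0.3862 14.0503]
tr(P') = 16.9656

16.9656


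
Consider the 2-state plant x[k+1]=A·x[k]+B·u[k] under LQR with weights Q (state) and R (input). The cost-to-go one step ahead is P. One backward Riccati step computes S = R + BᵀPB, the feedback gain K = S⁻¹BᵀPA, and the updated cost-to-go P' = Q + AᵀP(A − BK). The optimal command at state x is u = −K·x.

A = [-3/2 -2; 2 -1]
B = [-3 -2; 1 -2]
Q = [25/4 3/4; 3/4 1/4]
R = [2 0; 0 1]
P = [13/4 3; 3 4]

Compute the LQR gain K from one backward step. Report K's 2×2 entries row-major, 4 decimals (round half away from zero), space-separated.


BᵀP = [-6.7500 -5.0000; -12.5000 -14.0000]
S = R + BᵀPB = [2 0; 0 1] + [15.2500 23.5000; 23.5000 53.0000] = [17.2500 23.5000; 23.5000 54.0000]
BᵀPA = [0.1250 18.5000; -9.2500 39.0000]
K = S⁻¹·BᵀPA = [0.5910 0.2175; -0.4285 0.6276]
A−BK = [-0.5840 -0.0923; 0.5521 0.0376]
AᵀP(A−BK) = [1.2752 0.0277; 0.0277 0.5010]
P' = Q + AᵀP(A−BK) = [7.5252 0.7777; 0.7777 0.7510]
tr(P') = 8.2762

0.5910 0.2175 -0.4285 0.6276


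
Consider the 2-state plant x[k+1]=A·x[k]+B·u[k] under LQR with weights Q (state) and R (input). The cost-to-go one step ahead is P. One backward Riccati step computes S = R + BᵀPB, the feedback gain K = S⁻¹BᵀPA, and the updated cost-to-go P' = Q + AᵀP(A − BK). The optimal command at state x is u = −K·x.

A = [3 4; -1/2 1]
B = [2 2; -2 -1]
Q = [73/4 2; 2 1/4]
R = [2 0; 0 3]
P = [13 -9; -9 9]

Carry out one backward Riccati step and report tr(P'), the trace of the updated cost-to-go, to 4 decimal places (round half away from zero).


40.4994

BᵀP = [44.0000 -36.0000; 35.0000 -27.0000]
S = R + BᵀPB = [2 0; 0 3] + [160.0000 124.0000; 124.0000 97.0000] = [162.0000 124.0000; 124.0000 100.0000]
BᵀPA = [150.0000 140.0000; 118.5000 113.0000]
K = S⁻¹·BᵀPA = [0.3714 -0.0146; 0.7245 1.1481]
A−BK = [0.8083 1.7330; 0.9672 2.1189]
AᵀP(A−BK) = [4.6911 8.6396; 8.6396 17.3083]
P' = Q + AᵀP(A−BK) = [22.9411 10.6396; 10.6396 17.5583]
tr(P') = 40.4994


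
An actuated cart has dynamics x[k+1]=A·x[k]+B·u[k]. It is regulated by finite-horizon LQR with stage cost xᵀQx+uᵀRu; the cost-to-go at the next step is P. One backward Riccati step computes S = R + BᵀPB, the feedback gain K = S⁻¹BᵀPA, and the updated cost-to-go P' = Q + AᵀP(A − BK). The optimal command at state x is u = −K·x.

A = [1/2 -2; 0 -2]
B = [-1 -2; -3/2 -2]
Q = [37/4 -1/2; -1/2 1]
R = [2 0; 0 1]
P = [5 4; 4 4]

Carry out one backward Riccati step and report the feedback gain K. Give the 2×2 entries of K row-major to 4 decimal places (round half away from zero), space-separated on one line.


-0.0089 0.2500 -0.1250 0.8333

BᵀP = [-11.0000 -10.0000; -18.0000 -16.0000]
S = R + BᵀPB = [2 0; 0 1] + [26.0000 42.0000; 42.0000 68.0000] = [28.0000 42.0000; 42.0000 69.0000]
BᵀPA = [-5.5000 42.0000; -9.0000 68.0000]
K = S⁻¹·BᵀPA = [-0.0089 0.2500; -0.1250 0.8333]
A−BK = [0.2411 -0.0833; -0.2634 0.0417]
AᵀP(A−BK) = [0.0759 -0.1250; -0.1250 0.8333]
P' = Q + AᵀP(A−BK) = [9.3259 -0.6250; -0.6250 1.8333]
tr(P') = 11.1592


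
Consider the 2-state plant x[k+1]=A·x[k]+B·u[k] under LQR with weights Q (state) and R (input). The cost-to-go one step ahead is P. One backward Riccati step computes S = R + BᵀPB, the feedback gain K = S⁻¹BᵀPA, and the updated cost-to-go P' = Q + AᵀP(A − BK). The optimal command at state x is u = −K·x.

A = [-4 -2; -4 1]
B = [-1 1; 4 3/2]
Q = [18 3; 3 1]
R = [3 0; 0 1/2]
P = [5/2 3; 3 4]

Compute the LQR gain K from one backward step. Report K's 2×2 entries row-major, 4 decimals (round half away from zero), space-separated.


-0.2969 0.1659 -2.6376 -0.4672

BᵀP = [9.5000 13.0000; 7.0000 9.0000]
S = R + BᵀPB = [3 0; 0 1/2] + [42.5000 29.0000; 29.0000 20.5000] = [45.5000 29.0000; 29.0000 21.0000]
BᵀPA = [-90.0000 -6.0000; -64.0000 -5.0000]
K = S⁻¹·BᵀPA = [-0.2969 0.1659; -2.6376 -0.4672]
A−BK = [-1.6594 -1.3668; 1.1441 1.0371]
AᵀP(A−BK) = [4.4716 1.0306; 1.0306 0.6594]
P' = Q + AᵀP(A−BK) = [22.4716 4.0306; 4.0306 1.6594]
tr(P') = 24.1310


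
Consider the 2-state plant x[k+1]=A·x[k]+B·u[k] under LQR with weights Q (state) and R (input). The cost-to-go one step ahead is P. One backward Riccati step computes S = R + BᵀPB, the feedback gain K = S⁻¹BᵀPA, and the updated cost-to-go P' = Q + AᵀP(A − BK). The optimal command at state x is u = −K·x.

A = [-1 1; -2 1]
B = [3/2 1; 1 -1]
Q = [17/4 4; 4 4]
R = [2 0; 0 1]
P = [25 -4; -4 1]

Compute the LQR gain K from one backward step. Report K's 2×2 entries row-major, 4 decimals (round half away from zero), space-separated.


BᵀP = [33.5000 -5.0000; 29.0000 -5.0000]
S = R + BᵀPB = [2 0; 0 1] + [45.2500 38.5000; 38.5000 34.0000] = [47.2500 38.5000; 38.5000 35.0000]
BᵀPA = [-23.5000 28.5000; -19.0000 24.0000]
K = S⁻¹·BᵀPA = [-0.5306 0.4286; 0.0408 0.2143]
A−BK = [-0.2449 0.1429; -1.4286 0.7857]
AᵀP(A−BK) = [1.3061 -0.8571; -0.8571 0.6429]
P' = Q + AᵀP(A−BK) = [5.5561 3.1429; 3.1429 4.6429]
tr(P') = 10.1990

-0.5306 0.4286 0.0408 0.2143


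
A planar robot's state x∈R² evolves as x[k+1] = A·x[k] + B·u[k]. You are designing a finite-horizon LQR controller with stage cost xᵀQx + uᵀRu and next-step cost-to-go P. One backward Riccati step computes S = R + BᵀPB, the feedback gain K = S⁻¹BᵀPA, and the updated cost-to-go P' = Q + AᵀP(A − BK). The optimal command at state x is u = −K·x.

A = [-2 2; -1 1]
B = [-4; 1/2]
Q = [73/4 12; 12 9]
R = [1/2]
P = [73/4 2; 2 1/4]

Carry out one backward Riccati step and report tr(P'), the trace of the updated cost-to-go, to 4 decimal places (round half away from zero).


27.6344

BᵀP = [-72.0000 -7.8750]
S = R + BᵀPB = [1/2] + [284.0625] = [284.5625]
BᵀPA = [151.8750 -151.8750]
K = S⁻¹·BᵀPA = [0.5337 -0.5337]
A−BK = [0.1349 -0.1349; -1.2669 1.2669]
AᵀP(A−BK) = [0.1922 -0.1922; -0.1922 0.1922]
P' = Q + AᵀP(A−BK) = [18.4422 11.8078; 11.8078 9.1922]
tr(P') = 27.6344


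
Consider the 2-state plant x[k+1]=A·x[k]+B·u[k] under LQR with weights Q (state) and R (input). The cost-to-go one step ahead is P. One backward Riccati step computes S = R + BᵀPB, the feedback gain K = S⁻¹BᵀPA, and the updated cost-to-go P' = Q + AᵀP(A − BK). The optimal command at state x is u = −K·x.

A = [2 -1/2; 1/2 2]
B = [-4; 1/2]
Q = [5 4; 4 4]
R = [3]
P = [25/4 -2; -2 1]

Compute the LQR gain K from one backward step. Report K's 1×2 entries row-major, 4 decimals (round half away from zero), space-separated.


-0.4292 0.2697

BᵀP = [-26.0000 8.5000]
S = R + BᵀPB = [3] + [108.2500] = [111.2500]
BᵀPA = [-47.7500 30.0000]
K = S⁻¹·BᵀPA = [-0.4292 0.2697]
A−BK = [0.2831 0.5787; 0.7146 1.8652]
AᵀP(A−BK) = [0.7551 0.1264; 0.1264 1.4726]
P' = Q + AᵀP(A−BK) = [5.7551 4.1264; 4.1264 5.4726]
tr(P') = 11.2277


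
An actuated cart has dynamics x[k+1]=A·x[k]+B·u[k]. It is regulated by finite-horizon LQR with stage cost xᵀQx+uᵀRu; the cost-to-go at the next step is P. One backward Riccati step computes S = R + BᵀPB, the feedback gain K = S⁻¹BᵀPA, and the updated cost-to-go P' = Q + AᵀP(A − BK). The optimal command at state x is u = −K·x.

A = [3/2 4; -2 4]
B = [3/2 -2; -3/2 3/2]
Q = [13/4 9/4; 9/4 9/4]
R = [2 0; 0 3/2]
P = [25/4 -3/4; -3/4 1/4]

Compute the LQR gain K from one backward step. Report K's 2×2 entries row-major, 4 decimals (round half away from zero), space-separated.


BᵀP = [10.5000 -1.5000; -13.6250 1.8750]
S = R + BᵀPB = [2 0; 0 3/2] + [18.0000 -23.2500; -23.2500 30.0625] = [20.0000 -23.2500; -23.2500 31.5625]
BᵀPA = [18.7500 36.0000; -24.1875 -47.0000]
K = S⁻¹·BᵀPA = [0.3246 0.4797; -0.5272 -1.1358]
A−BK = [-0.0414 1.0090; -0.7223 6.4232]
AᵀP(A−BK) = [0.7240 0.5348; 0.5348 9.3508]
P' = Q + AᵀP(A−BK) = [3.9740 2.7848; 2.7848 11.6008]
tr(P') = 15.5748

0.3246 0.4797 -0.5272 -1.1358


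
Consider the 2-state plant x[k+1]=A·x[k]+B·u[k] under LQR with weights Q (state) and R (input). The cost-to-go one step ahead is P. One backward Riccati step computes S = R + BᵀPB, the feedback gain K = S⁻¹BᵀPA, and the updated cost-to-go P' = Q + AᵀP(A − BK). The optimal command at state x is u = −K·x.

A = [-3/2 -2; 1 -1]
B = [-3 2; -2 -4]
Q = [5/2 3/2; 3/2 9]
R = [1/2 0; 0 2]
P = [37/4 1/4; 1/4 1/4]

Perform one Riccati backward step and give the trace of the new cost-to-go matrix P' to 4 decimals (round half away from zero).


11.9618

BᵀP = [-28.2500 -1.2500; 17.5000 -0.5000]
S = R + BᵀPB = [1/2 0; 0 2] + [87.2500 -51.5000; -51.5000 37.0000] = [87.7500 -51.5000; -51.5000 39.0000]
BᵀPA = [41.1250 57.7500; -26.7500 -34.5000]
K = S⁻¹·BᵀPA = [0.2938 0.6175; -0.2979 -0.0692]
A−BK = [-0.0227 -0.0091; 0.3961 -0.0416]
AᵀP(A−BK) = [0.2601 0.1291; 0.1291 0.2016]
P' = Q + AᵀP(A−BK) = [2.7601 1.6291; 1.6291 9.2016]
tr(P') = 11.9618


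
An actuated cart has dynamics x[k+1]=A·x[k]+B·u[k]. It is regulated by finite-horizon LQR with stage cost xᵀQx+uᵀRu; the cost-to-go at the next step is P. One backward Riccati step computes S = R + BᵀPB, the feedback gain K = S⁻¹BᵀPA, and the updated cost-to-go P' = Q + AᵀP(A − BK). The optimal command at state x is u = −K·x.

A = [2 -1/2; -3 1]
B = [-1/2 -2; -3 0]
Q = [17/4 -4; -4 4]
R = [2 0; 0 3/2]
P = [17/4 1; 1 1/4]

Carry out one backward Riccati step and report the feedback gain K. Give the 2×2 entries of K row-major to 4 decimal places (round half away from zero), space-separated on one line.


BᵀP = [-5.1250 -1.2500; -8.5000 -2.0000]
S = R + BᵀPB = [2 0; 0 3/2] + [6.3125 10.2500; 10.2500 17.0000] = [8.3125 10.2500; 10.2500 18.5000]
BᵀPA = [-6.5000 1.3125; -11.0000 2.2500]
K = S⁻¹·BᵀPA = [-0.1539 0.0250; -0.5093 0.1078]
A−BK = [0.9044 -0.2720; -3.4618 1.0750]
AᵀP(A−BK) = [0.6470 -0.1520; -0.1520 0.0372]
P' = Q + AᵀP(A−BK) = [4.8970 -4.1520; -4.1520 4.0372]
tr(P') = 8.9343

-0.1539 0.0250 -0.5093 0.1078


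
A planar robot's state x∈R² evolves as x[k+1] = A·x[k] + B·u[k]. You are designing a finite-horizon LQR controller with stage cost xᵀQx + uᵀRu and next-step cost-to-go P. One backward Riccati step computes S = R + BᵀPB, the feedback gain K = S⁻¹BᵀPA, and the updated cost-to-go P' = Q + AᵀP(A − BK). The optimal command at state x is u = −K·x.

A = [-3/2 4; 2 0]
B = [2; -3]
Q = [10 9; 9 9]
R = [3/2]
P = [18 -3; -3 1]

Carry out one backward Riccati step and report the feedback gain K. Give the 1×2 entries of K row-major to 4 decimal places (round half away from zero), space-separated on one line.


-0.7215 1.5190

BᵀP = [45.0000 -9.0000]
S = R + BᵀPB = [3/2] + [117.0000] = [118.5000]
BᵀPA = [-85.5000 180.0000]
K = S⁻¹·BᵀPA = [-0.7215 1.5190]
A−BK = [-0.0570 0.9620; -0.1646 4.5570]
AᵀP(A−BK) = [0.8101 -2.1266; -2.1266 14.5823]
P' = Q + AᵀP(A−BK) = [10.8101 6.8734; 6.8734 23.5823]
tr(P') = 34.3924


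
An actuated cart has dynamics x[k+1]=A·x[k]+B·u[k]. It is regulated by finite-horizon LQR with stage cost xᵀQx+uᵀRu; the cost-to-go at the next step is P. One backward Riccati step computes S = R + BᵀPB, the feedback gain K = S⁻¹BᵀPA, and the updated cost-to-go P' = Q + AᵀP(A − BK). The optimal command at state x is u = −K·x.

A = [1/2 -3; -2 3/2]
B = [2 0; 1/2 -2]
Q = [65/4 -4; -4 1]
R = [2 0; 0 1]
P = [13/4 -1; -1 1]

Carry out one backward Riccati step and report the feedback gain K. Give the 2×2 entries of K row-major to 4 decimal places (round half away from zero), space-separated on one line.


0.2620 -1.2969 0.8428 -1.0218

BᵀP = [6.0000 -1.5000; 2.0000 -2.0000]
S = R + BᵀPB = [2 0; 0 1] + [11.2500 3.0000; 3.0000 4.0000] = [13.2500 3.0000; 3.0000 5.0000]
BᵀPA = [6.0000 -20.2500; 5.0000 -9.0000]
K = S⁻¹·BᵀPA = [0.2620 -1.2969; 0.8428 -1.0218]
A−BK = [-0.0240 -0.4061; -0.4454 0.1048]
AᵀP(A−BK) = [1.0265 -1.7342; -1.7342 5.0404]
P' = Q + AᵀP(A−BK) = [17.2765 -5.7342; -5.7342 6.0404]
tr(P') = 23.3169


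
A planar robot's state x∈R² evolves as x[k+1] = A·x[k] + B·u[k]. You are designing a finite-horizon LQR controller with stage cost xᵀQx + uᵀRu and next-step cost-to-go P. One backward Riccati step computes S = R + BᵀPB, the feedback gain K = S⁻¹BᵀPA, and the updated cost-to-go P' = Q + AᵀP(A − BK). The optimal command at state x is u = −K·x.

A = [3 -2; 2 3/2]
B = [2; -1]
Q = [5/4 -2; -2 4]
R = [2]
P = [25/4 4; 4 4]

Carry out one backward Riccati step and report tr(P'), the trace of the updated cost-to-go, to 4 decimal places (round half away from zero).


BᵀP = [8.5000 4.0000]
S = R + BᵀPB = [2] + [13.0000] = [15.0000]
BᵀPA = [33.5000 -11.0000]
K = S⁻¹·BᵀPA = [2.2333 -0.7333]
A−BK = [-1.4667 -0.5333; 4.2333 0.7667]
AᵀP(A−BK) = [45.4333 1.0667; 1.0667 1.9333]
P' = Q + AᵀP(A−BK) = [46.6833 -0.9333; -0.9333 5.9333]
tr(P') = 52.6167

52.6167


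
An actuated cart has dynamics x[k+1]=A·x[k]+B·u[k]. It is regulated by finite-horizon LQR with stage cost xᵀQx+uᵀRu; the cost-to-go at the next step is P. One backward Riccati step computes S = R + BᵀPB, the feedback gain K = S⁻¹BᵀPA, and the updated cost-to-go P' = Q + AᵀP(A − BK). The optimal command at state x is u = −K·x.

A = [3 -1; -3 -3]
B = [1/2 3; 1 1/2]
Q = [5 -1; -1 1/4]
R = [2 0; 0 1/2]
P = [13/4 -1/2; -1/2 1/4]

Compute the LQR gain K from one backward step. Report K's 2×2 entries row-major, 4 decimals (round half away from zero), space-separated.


BᵀP = [1.1250 0.0000; 9.5000 -1.3750]
S = R + BᵀPB = [2 0; 0 1/2] + [0.5625 3.3750; 3.3750 27.8125] = [2.5625 3.3750; 3.3750 28.3125]
BᵀPA = [3.3750 -1.1250; 32.6250 -5.3750]
K = S⁻¹·BᵀPA = [-0.2380 -0.2242; 1.1807 -0.1631]
A−BK = [-0.4231 -0.3985; -3.3524 -2.6943]
AᵀP(A−BK) = [2.7833 1.5785; 1.5785 1.3710]
P' = Q + AᵀP(A−BK) = [7.7833 0.5785; 0.5785 1.6210]
tr(P') = 9.4043

-0.2380 -0.2242 1.1807 -0.1631


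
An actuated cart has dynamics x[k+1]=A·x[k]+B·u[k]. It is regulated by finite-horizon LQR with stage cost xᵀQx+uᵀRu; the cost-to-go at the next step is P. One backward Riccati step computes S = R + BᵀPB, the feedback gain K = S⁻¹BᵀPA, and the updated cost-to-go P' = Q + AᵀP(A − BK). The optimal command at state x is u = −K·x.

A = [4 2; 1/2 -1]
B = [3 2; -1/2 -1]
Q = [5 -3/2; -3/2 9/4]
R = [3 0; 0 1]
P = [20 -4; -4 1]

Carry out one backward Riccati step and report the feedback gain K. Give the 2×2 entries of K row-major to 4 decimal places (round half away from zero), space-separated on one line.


0.5610 0.2718 0.9686 0.6112

BᵀP = [62.0000 -12.5000; 44.0000 -9.0000]
S = R + BᵀPB = [3 0; 0 1] + [192.2500 136.5000; 136.5000 97.0000] = [195.2500 136.5000; 136.5000 98.0000]
BᵀPA = [241.7500 136.5000; 171.5000 97.0000]
K = S⁻¹·BᵀPA = [0.5610 0.2718; 0.9686 0.6112]
A−BK = [0.3798 -0.0378; 1.7491 -0.2529]
AᵀP(A−BK) = [2.5122 0.9686; 0.9686 0.6112]
P' = Q + AᵀP(A−BK) = [7.5122 -0.5314; -0.5314 2.8612]
tr(P') = 10.3734


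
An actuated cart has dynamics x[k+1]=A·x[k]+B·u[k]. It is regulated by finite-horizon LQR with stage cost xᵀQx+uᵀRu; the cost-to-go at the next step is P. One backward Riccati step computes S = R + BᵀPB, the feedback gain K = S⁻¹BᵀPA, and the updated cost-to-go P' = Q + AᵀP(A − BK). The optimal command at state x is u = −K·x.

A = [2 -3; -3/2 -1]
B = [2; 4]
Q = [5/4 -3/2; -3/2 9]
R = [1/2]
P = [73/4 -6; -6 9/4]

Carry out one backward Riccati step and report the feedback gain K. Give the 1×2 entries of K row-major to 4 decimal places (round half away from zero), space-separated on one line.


BᵀP = [12.5000 -3.0000]
S = R + BᵀPB = [1/2] + [13.0000] = [13.5000]
BᵀPA = [29.5000 -34.5000]
K = S⁻¹·BᵀPA = [2.1852 -2.5556]
A−BK = [-2.3704 2.1111; -10.2407 9.2222]
AᵀP(A−BK) = [49.5995 -45.7361; -45.7361 42.3333]
P' = Q + AᵀP(A−BK) = [50.8495 -47.2361; -47.2361 51.3333]
tr(P') = 102.1829

2.1852 -2.5556


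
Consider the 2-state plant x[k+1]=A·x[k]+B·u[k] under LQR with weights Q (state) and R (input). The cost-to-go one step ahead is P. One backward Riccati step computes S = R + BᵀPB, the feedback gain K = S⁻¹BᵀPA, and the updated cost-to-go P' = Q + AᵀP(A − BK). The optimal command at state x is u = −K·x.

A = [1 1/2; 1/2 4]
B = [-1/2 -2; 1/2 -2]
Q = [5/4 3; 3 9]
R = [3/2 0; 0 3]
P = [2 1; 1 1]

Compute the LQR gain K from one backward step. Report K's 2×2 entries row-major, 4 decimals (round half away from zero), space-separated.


BᵀP = [-0.5000 0.0000; -6.0000 -4.0000]
S = R + BᵀPB = [3/2 0; 0 3] + [0.2500 1.0000; 1.0000 20.0000] = [1.7500 1.0000; 1.0000 23.0000]
BᵀPA = [-0.5000 -0.2500; -8.0000 -19.0000]
K = S⁻¹·BᵀPA = [-0.0892 0.3376; -0.3439 -0.8408]
A−BK = [0.2675 -1.0127; -0.1433 2.1497]
AᵀP(A−BK) = [0.4538 0.6927; 0.6927 4.6099]
P' = Q + AᵀP(A−BK) = [1.7038 3.6927; 3.6927 13.6099]
tr(P') = 15.3137

-0.0892 0.3376 -0.3439 -0.8408


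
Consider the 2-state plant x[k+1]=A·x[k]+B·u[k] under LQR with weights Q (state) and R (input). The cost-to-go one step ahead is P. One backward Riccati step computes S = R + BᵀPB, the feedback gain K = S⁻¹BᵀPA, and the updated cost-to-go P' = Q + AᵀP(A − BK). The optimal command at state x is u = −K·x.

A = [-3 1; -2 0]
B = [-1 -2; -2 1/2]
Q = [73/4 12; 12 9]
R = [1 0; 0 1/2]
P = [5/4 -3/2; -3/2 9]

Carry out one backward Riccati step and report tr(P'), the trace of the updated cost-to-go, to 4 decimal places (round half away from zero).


29.0703

BᵀP = [1.7500 -16.5000; -3.2500 7.5000]
S = R + BᵀPB = [1 0; 0 1/2] + [31.2500 -11.7500; -11.7500 10.2500] = [32.2500 -11.7500; -11.7500 10.7500]
BᵀPA = [27.7500 1.7500; -5.2500 -3.2500]
K = S⁻¹·BᵀPA = [1.1342 -0.0929; 0.7513 -0.4038]
A−BK = [-0.3631 0.0995; -0.1072 0.0162]
AᵀP(A−BK) = [1.7202 -0.2930; -0.2930 0.1001]
P' = Q + AᵀP(A−BK) = [19.9702 11.7070; 11.7070 9.1001]
tr(P') = 29.0703


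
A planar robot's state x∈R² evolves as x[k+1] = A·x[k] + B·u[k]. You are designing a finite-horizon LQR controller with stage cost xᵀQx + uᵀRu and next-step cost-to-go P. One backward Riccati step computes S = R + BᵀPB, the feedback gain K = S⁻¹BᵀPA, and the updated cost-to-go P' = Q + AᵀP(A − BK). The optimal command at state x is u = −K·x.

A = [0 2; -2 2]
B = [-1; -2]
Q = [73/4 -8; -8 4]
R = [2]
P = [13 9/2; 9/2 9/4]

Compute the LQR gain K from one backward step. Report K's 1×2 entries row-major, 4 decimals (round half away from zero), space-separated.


BᵀP = [-22.0000 -9.0000]
S = R + BᵀPB = [2] + [40.0000] = [42.0000]
BᵀPA = [18.0000 -62.0000]
K = S⁻¹·BᵀPA = [0.4286 -1.4762]
A−BK = [0.4286 0.5238; -1.1429 -0.9524]
AᵀP(A−BK) = [1.2857 -0.4286; -0.4286 5.4762]
P' = Q + AᵀP(A−BK) = [19.5357 -8.4286; -8.4286 9.4762]
tr(P') = 29.0119

0.4286 -1.4762


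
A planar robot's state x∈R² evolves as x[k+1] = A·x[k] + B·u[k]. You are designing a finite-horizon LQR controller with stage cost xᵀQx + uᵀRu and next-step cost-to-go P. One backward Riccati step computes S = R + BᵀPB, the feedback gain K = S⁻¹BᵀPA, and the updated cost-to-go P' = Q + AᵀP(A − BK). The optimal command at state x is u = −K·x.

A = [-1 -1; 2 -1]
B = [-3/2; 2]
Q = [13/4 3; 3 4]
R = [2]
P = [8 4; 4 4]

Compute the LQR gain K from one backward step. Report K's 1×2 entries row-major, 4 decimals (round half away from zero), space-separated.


BᵀP = [-4.0000 2.0000]
S = R + BᵀPB = [2] + [10.0000] = [12.0000]
BᵀPA = [8.0000 2.0000]
K = S⁻¹·BᵀPA = [0.6667 0.1667]
A−BK = [0.0000 -0.7500; 0.6667 -1.3333]
AᵀP(A−BK) = [2.6667 -5.3333; -5.3333 19.6667]
P' = Q + AᵀP(A−BK) = [5.9167 -2.3333; -2.3333 23.6667]
tr(P') = 29.5833

0.6667 0.1667


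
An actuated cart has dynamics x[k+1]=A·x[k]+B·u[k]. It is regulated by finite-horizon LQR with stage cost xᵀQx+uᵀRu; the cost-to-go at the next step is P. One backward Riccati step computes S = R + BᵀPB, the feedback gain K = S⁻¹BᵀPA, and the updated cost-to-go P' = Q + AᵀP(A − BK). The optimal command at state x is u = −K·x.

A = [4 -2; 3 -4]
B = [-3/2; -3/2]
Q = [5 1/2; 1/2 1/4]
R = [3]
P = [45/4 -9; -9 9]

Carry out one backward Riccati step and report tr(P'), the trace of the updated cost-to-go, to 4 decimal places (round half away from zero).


BᵀP = [-3.3750 0.0000]
S = R + BᵀPB = [3] + [5.0625] = [8.0625]
BᵀPA = [-13.5000 6.7500]
K = S⁻¹·BᵀPA = [-1.6744 0.8372]
A−BK = [1.4884 -0.7442; 0.4884 -2.7442]
AᵀP(A−BK) = [22.3953 11.3023; 11.3023 39.3488]
P' = Q + AᵀP(A−BK) = [27.3953 11.8023; 11.8023 39.5988]
tr(P') = 66.9942

66.9942


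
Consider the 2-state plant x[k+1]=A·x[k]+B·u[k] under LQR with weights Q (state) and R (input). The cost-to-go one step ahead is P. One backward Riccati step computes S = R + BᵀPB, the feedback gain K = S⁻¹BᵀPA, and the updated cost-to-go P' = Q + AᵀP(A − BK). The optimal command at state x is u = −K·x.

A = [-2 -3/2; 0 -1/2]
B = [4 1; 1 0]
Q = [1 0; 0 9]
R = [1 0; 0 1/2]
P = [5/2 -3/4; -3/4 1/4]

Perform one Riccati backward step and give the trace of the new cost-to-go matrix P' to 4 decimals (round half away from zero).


10.3680

BᵀP = [9.2500 -2.7500; 2.5000 -0.7500]
S = R + BᵀPB = [1 0; 0 1/2] + [34.2500 9.2500; 9.2500 2.5000] = [35.2500 9.2500; 9.2500 3.0000]
BᵀPA = [-18.5000 -12.5000; -5.0000 -3.3750]
K = S⁻¹·BᵀPA = [-0.4582 -0.3111; -0.2539 -0.1656]
A−BK = [0.0867 -0.0898; 0.4582 -0.1889]
AᵀP(A−BK) = [0.2539 0.1656; 0.1656 0.1142]
P' = Q + AᵀP(A−BK) = [1.2539 0.1656; 0.1656 9.1142]
tr(P') = 10.3680


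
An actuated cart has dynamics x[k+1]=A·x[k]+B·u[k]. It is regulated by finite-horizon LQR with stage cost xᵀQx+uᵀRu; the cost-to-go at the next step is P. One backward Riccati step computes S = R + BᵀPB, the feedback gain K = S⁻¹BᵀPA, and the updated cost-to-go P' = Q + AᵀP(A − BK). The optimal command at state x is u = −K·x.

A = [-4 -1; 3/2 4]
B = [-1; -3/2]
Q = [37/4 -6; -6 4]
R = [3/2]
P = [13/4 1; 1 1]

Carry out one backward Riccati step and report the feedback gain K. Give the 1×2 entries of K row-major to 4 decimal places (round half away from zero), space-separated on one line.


BᵀP = [-4.7500 -2.5000]
S = R + BᵀPB = [3/2] + [8.5000] = [10.0000]
BᵀPA = [15.2500 -5.2500]
K = S⁻¹·BᵀPA = [1.5250 -0.5250]
A−BK = [-2.4750 -1.5250; 3.7875 3.2125]
AᵀP(A−BK) = [18.9938 9.5063; 9.5063 8.4938]
P' = Q + AᵀP(A−BK) = [28.2438 3.5063; 3.5063 12.4938]
tr(P') = 40.7375

1.5250 -0.5250


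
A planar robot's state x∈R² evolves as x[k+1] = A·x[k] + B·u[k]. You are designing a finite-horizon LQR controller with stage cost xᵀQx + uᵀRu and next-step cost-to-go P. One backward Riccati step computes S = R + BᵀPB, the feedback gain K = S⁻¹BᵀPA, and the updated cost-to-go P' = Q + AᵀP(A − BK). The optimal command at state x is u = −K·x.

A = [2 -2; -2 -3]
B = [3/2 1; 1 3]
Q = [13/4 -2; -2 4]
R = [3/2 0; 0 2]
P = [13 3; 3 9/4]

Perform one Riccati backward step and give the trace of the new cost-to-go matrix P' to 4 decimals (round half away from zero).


BᵀP = [22.5000 6.7500; 22.0000 9.7500]
S = R + BᵀPB = [3/2 0; 0 2] + [40.5000 42.7500; 42.7500 51.2500] = [42.0000 42.7500; 42.7500 53.2500]
BᵀPA = [31.5000 -65.2500; 24.5000 -73.2500]
K = S⁻¹·BᵀPA = [1.5406 -0.8391; -0.7767 -0.7020]
A−BK = [0.4658 -0.0394; -1.2105 -0.0550]
AᵀP(A−BK) = [7.5011 -0.8712; -0.8712 2.0816]
P' = Q + AᵀP(A−BK) = [10.7511 -2.8712; -2.8712 6.0816]
tr(P') = 16.8328

16.8328


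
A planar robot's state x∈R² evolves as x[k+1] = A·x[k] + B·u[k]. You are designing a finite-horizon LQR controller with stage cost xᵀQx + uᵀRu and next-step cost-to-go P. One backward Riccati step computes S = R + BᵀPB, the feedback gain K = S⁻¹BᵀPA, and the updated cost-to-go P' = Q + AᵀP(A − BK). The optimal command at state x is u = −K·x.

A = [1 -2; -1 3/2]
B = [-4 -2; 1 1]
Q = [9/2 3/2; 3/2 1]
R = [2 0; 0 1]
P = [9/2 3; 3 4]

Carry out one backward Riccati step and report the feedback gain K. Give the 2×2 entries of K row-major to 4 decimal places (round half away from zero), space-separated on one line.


BᵀP = [-15.0000 -8.0000; -6.0000 -2.0000]
S = R + BᵀPB = [2 0; 0 1] + [52.0000 22.0000; 22.0000 10.0000] = [54.0000 22.0000; 22.0000 11.0000]
BᵀPA = [-7.0000 18.0000; -4.0000 9.0000]
K = S⁻¹·BᵀPA = [0.1000 0.0000; -0.5636 0.8182]
A−BK = [0.2727 -0.3636; -0.5364 0.6818]
AᵀP(A−BK) = [0.9455 -1.2273; -1.2273 1.6364]
P' = Q + AᵀP(A−BK) = [5.4455 0.2727; 0.2727 2.6364]
tr(P') = 8.0818

0.1000 0.0000 -0.5636 0.8182


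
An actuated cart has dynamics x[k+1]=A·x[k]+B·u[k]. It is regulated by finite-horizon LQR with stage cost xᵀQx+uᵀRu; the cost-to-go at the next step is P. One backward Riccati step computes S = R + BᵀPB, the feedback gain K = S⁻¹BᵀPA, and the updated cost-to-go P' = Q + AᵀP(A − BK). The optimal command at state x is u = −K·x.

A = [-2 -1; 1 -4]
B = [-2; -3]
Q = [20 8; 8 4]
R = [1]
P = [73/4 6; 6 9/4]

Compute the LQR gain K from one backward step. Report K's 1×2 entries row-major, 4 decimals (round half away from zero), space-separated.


BᵀP = [-54.5000 -18.7500]
S = R + BᵀPB = [1] + [165.2500] = [166.2500]
BᵀPA = [90.2500 129.5000]
K = S⁻¹·BᵀPA = [0.5429 0.7789]
A−BK = [-0.9143 0.5579; 2.6286 -1.6632]
AᵀP(A−BK) = [2.2571 -0.8000; -0.8000 1.3763]
P' = Q + AᵀP(A−BK) = [22.2571 7.2000; 7.2000 5.3763]
tr(P') = 27.6335

0.5429 0.7789


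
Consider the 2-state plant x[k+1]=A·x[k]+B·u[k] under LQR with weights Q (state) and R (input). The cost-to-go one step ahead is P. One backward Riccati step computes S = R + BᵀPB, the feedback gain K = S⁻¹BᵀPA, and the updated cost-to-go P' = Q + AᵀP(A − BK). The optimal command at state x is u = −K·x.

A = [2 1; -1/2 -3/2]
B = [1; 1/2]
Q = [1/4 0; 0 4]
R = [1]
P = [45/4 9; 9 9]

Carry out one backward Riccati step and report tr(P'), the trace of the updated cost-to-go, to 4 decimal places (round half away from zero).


BᵀP = [15.7500 13.5000]
S = R + BᵀPB = [1] + [22.5000] = [23.5000]
BᵀPA = [24.7500 -4.5000]
K = S⁻¹·BᵀPA = [1.0532 -0.1915]
A−BK = [0.9468 1.1915; -1.0266 -1.4043]
AᵀP(A−BK) = [3.1835 2.4894; 2.4894 3.6383]
P' = Q + AᵀP(A−BK) = [3.4335 2.4894; 2.4894 7.6383]
tr(P') = 11.0718

11.0718


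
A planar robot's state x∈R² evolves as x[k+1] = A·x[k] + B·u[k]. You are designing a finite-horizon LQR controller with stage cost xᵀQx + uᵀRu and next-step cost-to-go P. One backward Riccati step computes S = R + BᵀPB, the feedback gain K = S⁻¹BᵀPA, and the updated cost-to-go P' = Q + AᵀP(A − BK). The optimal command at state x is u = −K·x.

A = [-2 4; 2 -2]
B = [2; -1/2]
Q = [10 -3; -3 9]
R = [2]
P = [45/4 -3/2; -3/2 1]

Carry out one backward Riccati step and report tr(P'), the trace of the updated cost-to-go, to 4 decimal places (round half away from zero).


32.0348

BᵀP = [23.2500 -3.5000]
S = R + BᵀPB = [2] + [48.2500] = [50.2500]
BᵀPA = [-53.5000 100.0000]
K = S⁻¹·BᵀPA = [-1.0647 1.9900]
A−BK = [0.1294 0.0199; 1.4677 -1.0050]
AᵀP(A−BK) = [4.0398 -5.5323; -5.5323 8.9950]
P' = Q + AᵀP(A−BK) = [14.0398 -8.5323; -8.5323 17.9950]
tr(P') = 32.0348


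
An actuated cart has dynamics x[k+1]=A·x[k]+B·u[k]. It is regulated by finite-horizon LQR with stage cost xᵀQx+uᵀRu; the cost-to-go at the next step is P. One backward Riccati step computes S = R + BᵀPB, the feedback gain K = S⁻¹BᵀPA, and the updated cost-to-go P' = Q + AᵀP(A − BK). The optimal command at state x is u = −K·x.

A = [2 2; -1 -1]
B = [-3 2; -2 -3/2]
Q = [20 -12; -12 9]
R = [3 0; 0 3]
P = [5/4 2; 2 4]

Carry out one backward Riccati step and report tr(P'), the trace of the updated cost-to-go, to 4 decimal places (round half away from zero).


BᵀP = [-7.7500 -14.0000; -0.5000 -2.0000]
S = R + BᵀPB = [3 0; 0 3] + [51.2500 5.5000; 5.5000 2.0000] = [54.2500 5.5000; 5.5000 5.0000]
BᵀPA = [-1.5000 -1.5000; 1.0000 1.0000]
K = S⁻¹·BᵀPA = [-0.0539 -0.0539; 0.2593 0.2593]
A−BK = [1.3195 1.3195; -0.7189 -0.7189]
AᵀP(A−BK) = [0.6598 0.6598; 0.6598 0.6598]
P' = Q + AᵀP(A−BK) = [20.6598 -11.3402; -11.3402 9.6598]
tr(P') = 30.3195

30.3195


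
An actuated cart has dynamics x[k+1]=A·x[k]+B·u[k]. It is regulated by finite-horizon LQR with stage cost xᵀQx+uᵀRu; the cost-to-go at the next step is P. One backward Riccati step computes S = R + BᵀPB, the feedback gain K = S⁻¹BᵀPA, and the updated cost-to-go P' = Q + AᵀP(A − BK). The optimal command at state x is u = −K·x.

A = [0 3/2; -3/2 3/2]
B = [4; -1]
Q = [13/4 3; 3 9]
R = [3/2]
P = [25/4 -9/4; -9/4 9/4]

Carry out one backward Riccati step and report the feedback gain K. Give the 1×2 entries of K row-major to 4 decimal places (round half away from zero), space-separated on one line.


0.1386 0.1971

BᵀP = [27.2500 -11.2500]
S = R + BᵀPB = [3/2] + [120.2500] = [121.7500]
BᵀPA = [16.8750 24.0000]
K = S⁻¹·BᵀPA = [0.1386 0.1971]
A−BK = [-0.5544 0.7115; -1.3614 1.6971]
AᵀP(A−BK) = [2.7236 -3.3265; -3.3265 4.2690]
P' = Q + AᵀP(A−BK) = [5.9736 -0.3265; -0.3265 13.2690]
tr(P') = 19.2426


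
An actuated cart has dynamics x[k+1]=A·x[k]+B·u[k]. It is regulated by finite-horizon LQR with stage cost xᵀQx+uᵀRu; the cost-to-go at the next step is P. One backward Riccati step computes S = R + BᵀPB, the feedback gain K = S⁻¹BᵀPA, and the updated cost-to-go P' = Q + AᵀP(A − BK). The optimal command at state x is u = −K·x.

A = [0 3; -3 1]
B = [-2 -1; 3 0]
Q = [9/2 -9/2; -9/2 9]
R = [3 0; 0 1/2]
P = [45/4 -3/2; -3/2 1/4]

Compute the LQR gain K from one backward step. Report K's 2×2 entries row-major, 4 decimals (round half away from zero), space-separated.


-0.1465 -0.5064 -0.0463 -1.5810

BᵀP = [-27.0000 3.7500; -11.2500 1.5000]
S = R + BᵀPB = [3 0; 0 1/2] + [65.2500 27.0000; 27.0000 11.2500] = [68.2500 27.0000; 27.0000 11.7500]
BᵀPA = [-11.2500 -77.2500; -4.5000 -32.2500]
K = S⁻¹·BᵀPA = [-0.1465 -0.5064; -0.0463 -1.5810]
A−BK = [-0.3393 0.4062; -2.5604 2.5193]
AᵀP(A−BK) = [0.3933 -0.0617; -0.0617 2.3920]
P' = Q + AᵀP(A−BK) = [4.8933 -4.5617; -4.5617 11.3920]
tr(P') = 16.2853


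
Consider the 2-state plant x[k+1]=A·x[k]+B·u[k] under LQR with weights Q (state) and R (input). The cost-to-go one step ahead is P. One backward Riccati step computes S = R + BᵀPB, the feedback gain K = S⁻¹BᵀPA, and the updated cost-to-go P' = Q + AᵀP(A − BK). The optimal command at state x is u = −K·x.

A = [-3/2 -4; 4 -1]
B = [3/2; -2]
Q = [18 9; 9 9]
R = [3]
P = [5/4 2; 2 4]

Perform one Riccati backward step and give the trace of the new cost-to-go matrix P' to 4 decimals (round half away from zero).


BᵀP = [-2.1250 -5.0000]
S = R + BᵀPB = [3] + [6.8125] = [9.8125]
BᵀPA = [-16.8125 13.5000]
K = S⁻¹·BᵀPA = [-1.7134 1.3758]
A−BK = [1.0701 -6.0637; 0.5732 1.7516]
AᵀP(A−BK) = [14.0064 -14.3694; -14.3694 21.4268]
P' = Q + AᵀP(A−BK) = [32.0064 -5.3694; -5.3694 30.4268]
tr(P') = 62.4331

62.4331


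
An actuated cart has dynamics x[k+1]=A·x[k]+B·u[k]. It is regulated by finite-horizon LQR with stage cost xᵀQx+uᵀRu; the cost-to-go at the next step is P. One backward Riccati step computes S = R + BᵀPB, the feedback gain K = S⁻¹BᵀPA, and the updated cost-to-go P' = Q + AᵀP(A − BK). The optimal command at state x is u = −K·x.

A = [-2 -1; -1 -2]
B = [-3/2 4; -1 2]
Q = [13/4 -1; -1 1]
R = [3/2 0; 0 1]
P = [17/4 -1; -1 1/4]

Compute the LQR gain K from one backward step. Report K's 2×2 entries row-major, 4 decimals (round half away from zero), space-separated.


BᵀP = [-5.3750 1.2500; 15.0000 -3.5000]
S = R + BᵀPB = [3/2 0; 0 1] + [6.8125 -19.0000; -19.0000 53.0000] = [8.3125 -19.0000; -19.0000 54.0000]
BᵀPA = [9.5000 2.8750; -26.5000 -8.0000]
K = S⁻¹·BᵀPA = [0.1081 0.0370; -0.4527 -0.1351]
A−BK = [-0.0270 -0.4040; 0.0135 -1.6927]
AᵀP(A−BK) = [0.2264 0.0676; 0.0676 0.0626]
P' = Q + AᵀP(A−BK) = [3.4764 -0.9324; -0.9324 1.0626]
tr(P') = 4.5389

0.1081 0.0370 -0.4527 -0.1351


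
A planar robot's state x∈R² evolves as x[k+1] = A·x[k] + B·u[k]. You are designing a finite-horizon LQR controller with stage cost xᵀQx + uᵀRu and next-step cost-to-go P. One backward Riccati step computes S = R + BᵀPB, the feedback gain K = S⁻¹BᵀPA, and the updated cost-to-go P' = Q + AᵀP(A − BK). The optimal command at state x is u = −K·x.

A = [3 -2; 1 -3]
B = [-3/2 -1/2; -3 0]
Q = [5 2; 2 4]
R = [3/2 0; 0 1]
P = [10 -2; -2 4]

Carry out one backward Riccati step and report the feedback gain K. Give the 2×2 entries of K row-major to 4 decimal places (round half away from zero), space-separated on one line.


-0.4970 0.9941 -3.3609 0.7219

BᵀP = [-9.0000 -9.0000; -5.0000 1.0000]
S = R + BᵀPB = [3/2 0; 0 1] + [40.5000 4.5000; 4.5000 2.5000] = [42.0000 4.5000; 4.5000 3.5000]
BᵀPA = [-36.0000 45.0000; -14.0000 7.0000]
K = S⁻¹·BᵀPA = [-0.4970 0.9941; -3.3609 0.7219]
A−BK = [0.5740 -0.1479; -0.4911 -0.0178]
AᵀP(A−BK) = [17.0533 -4.1065; -4.1065 2.2130]
P' = Q + AᵀP(A−BK) = [22.0533 -2.1065; -2.1065 6.2130]
tr(P') = 28.2663
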